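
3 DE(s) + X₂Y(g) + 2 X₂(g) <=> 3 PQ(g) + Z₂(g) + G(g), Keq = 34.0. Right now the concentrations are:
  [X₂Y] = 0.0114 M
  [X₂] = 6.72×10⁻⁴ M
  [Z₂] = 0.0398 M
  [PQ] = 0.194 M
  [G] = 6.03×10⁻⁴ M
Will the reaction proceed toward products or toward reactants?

no net change (already at equilibrium)

(DE is a pure solid — omitted from Q.)
Q = [PQ]³·[Z₂]·[G] / ([X₂Y]·[X₂]²) = (0.194)³·(0.0398)·(6.03×10⁻⁴) / ((0.0114)·(6.72×10⁻⁴)²) = 34.0
Q = 34.0 = Keq, so the system is already at equilibrium.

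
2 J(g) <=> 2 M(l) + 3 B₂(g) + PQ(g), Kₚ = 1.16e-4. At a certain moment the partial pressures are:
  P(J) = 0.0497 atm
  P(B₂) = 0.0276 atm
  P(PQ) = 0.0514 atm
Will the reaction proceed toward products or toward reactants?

(M is a pure liquid — omitted from Qₚ.)
Qₚ = P(B₂)³·P(PQ) / P(J)² = (0.0276)³·(0.0514) / (0.0497)² = 4.37e-4
Qₚ = 4.37e-4 > Kₚ = 1.16e-4, so the reverse reaction proceeds.

toward reactants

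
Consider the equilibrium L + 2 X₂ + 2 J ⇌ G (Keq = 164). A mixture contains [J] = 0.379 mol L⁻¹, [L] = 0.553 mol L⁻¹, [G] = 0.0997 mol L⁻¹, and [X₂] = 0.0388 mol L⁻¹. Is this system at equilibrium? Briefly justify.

Q = [G] / ([L]·[X₂]²·[J]²) = (0.0997) / ((0.553)·(0.0388)²·(0.379)²) = 834
Q = 834 > Keq = 164: net reverse reaction.

no; Q > K, reaction proceeds in reverse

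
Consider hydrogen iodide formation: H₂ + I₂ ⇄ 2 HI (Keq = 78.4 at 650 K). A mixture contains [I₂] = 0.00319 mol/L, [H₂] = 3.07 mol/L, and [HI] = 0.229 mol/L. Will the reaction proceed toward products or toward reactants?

forward (toward products)

Q = [HI]² / ([H₂]·[I₂]) = (0.229)² / ((3.07)·(0.00319)) = 5.35
Q = 5.35 < Keq = 78.4, so the forward reaction proceeds.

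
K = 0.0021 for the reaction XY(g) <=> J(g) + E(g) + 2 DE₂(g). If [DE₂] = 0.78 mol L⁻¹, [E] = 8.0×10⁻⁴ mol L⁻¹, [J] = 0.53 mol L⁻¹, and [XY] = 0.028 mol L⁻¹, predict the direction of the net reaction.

Q = [J]·[E]·[DE₂]² / [XY] = (0.53)·(8.0×10⁻⁴)·(0.78)² / (0.028) = 0.0092
Q = 0.0092 > K = 0.0021, so the reverse reaction proceeds.

reverse (toward reactants)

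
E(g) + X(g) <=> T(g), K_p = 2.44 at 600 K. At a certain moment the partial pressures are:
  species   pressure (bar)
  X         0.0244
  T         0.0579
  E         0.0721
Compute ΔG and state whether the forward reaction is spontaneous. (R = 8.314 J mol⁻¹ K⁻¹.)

ΔG = 13.0 kJ/mol; the forward reaction is non-spontaneous

Q_p = P(T) / (P(E)·P(X)) = (0.0579) / ((0.0721)·(0.0244)) = 32.9
ΔG = RT ln(Q_p/K_p) = (8.314 J mol⁻¹ K⁻¹)(600 K) × ln(32.9/2.44)
   = (4.988 kJ/mol)(2.601) = 13.0 kJ/mol
ΔG > 0, so the forward reaction is non-spontaneous (proceeds in reverse).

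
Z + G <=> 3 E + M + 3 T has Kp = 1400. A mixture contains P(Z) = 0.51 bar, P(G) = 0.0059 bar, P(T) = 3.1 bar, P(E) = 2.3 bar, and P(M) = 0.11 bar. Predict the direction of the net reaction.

Qp = P(E)³·P(M)·P(T)³ / (P(Z)·P(G)) = (2.3)³·(0.11)·(3.1)³ / ((0.51)·(0.0059)) = 13000
Qp = 13000 > Kp = 1400, so the reverse reaction proceeds.

to the left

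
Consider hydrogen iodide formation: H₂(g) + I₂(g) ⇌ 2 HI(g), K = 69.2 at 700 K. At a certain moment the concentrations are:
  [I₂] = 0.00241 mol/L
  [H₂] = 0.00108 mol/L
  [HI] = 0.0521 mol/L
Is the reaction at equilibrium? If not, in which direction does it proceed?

toward reactants

Q = [HI]² / ([H₂]·[I₂]) = (0.0521)² / ((0.00108)·(0.00241)) = 1040
Q = 1040 > K = 69.2, so the reverse reaction proceeds.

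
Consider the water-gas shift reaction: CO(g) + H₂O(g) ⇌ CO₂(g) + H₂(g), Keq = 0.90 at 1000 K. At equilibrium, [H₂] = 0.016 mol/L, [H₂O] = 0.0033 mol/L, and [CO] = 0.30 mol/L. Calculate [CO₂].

[CO₂] = 0.056 mol/L

At equilibrium, Keq = [CO₂]·[H₂] / ([CO]·[H₂O]) = 0.90.
([CO₂])·(0.016) / ((0.30)·(0.0033)) = 0.90
[CO₂] = 0.0557 = 0.056 mol/L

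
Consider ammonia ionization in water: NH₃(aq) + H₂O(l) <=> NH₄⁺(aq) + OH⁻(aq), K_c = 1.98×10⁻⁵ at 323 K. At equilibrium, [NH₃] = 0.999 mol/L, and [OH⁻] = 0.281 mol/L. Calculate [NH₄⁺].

[NH₄⁺] = 7.04×10⁻⁵ mol/L

(H₂O is a pure liquid — omitted from K_c.)
At equilibrium, K_c = [NH₄⁺]·[OH⁻] / [NH₃] = 1.98×10⁻⁵.
([NH₄⁺])·(0.281) / (0.999) = 1.98×10⁻⁵
[NH₄⁺] = 7.04×10⁻⁵ mol/L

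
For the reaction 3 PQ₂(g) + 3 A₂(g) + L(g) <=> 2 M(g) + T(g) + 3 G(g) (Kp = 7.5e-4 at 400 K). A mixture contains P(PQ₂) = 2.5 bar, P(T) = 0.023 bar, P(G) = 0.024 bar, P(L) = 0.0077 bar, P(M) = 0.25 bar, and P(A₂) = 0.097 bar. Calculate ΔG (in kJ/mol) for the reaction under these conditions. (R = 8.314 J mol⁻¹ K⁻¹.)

ΔG = -4.73 kJ/mol

Qp = P(M)²·P(T)·P(G)³ / (P(PQ₂)³·P(A₂)³·P(L)) = (0.25)²·(0.023)·(0.024)³ / ((2.5)³·(0.097)³·(0.0077)) = 1.81e-4
ΔG = RT ln(Qp/Kp) = (8.314 J mol⁻¹ K⁻¹)(400 K) × ln(1.81e-4/7.5e-4)
   = (3.326 kJ/mol)(-1.422) = -4.73 kJ/mol
ΔG < 0, so the forward reaction is spontaneous (proceeds forward).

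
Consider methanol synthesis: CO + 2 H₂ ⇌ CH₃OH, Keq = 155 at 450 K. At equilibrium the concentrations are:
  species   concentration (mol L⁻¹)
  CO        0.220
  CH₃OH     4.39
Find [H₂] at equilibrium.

[H₂] = 0.359 mol L⁻¹

At equilibrium, Keq = [CH₃OH] / ([CO]·[H₂]²) = 155.
(4.39) / ((0.220)·([H₂])²) = 155
[H₂]² = 0.129 ⇒ [H₂] = 0.359 mol L⁻¹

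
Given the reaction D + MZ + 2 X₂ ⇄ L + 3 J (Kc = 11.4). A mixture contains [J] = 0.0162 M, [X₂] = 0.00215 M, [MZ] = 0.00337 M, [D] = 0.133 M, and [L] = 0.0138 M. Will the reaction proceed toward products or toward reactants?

Qc = [L]·[J]³ / ([D]·[MZ]·[X₂]²) = (0.0138)·(0.0162)³ / ((0.133)·(0.00337)·(0.00215)²) = 28.3
Qc = 28.3 > Kc = 11.4, so the reverse reaction proceeds.

toward reactants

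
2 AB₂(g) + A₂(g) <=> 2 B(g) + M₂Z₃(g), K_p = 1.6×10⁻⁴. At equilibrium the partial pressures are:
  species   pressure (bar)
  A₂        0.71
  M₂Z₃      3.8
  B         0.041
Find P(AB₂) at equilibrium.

P(AB₂) = 7.5 bar

At equilibrium, K_p = P(B)²·P(M₂Z₃) / (P(AB₂)²·P(A₂)) = 1.6×10⁻⁴.
(0.041)²·(3.8) / ((P(AB₂))²·(0.71)) = 1.6×10⁻⁴
P(AB₂)² = 56.2 ⇒ P(AB₂) = 7.5 bar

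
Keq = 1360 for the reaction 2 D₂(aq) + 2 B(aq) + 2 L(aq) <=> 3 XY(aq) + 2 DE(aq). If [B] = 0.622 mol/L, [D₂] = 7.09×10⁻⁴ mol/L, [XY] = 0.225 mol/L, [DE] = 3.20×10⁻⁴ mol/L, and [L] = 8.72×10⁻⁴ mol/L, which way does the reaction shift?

toward reactants

Q = [XY]³·[DE]² / ([D₂]²·[B]²·[L]²) = (0.225)³·(3.20×10⁻⁴)² / ((7.09×10⁻⁴)²·(0.622)²·(8.72×10⁻⁴)²) = 7890
Q = 7890 > Keq = 1360, so the reverse reaction proceeds.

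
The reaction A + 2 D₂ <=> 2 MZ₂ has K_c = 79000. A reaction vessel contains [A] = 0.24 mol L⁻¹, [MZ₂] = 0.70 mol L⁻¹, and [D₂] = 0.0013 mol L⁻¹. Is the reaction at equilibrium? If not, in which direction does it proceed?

Q_c = [MZ₂]² / ([A]·[D₂]²) = (0.70)² / ((0.24)·(0.0013)²) = 1.2×10⁶
Q_c = 1.2×10⁶ > K_c = 79000, so the reverse reaction proceeds.

toward reactants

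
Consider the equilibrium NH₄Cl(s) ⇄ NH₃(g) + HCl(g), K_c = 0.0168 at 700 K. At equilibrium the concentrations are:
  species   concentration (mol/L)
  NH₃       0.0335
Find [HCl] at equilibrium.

[HCl] = 0.501 mol/L

(NH₄Cl is a pure solid — omitted from K_c.)
At equilibrium, K_c = [NH₃]·[HCl] = 0.0168.
(0.0335)·([HCl]) = 0.0168
[HCl] = 0.501 mol/L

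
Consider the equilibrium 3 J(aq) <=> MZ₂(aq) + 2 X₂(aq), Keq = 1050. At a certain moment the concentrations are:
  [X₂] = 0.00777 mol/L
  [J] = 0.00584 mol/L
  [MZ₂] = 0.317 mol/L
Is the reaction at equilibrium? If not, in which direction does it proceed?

toward products

Q = [MZ₂]·[X₂]² / [J]³ = (0.317)·(0.00777)² / (0.00584)³ = 96.1
Q = 96.1 < Keq = 1050, so the forward reaction proceeds.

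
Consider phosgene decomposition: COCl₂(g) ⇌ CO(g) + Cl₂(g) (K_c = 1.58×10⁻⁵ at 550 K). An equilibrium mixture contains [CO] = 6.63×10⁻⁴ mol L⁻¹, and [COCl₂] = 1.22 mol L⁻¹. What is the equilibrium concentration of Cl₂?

At equilibrium, K_c = [CO]·[Cl₂] / [COCl₂] = 1.58×10⁻⁵.
(6.63×10⁻⁴)·([Cl₂]) / (1.22) = 1.58×10⁻⁵
[Cl₂] = 0.0291 mol L⁻¹

[Cl₂] = 0.0291 mol L⁻¹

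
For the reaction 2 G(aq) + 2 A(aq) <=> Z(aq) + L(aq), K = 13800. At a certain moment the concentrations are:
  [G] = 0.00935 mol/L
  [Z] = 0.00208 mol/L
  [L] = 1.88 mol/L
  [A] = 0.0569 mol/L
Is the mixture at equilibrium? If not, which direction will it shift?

Q = [Z]·[L] / ([G]²·[A]²) = (0.00208)·(1.88) / ((0.00935)²·(0.0569)²) = 13800
Q = 13800 = K; the system is at equilibrium.

yes, at equilibrium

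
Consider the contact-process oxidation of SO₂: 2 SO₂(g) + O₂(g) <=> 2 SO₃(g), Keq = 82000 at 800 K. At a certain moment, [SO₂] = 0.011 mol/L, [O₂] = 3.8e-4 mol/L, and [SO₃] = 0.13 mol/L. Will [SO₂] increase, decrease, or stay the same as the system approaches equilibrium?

Q = [SO₃]² / ([SO₂]²·[O₂]) = (0.13)² / ((0.011)²·(3.8e-4)) = 3.7e5
Q = 3.7e5 > Keq = 82000: net reverse reaction.
SO₂ is a reactant, so it increases.

increase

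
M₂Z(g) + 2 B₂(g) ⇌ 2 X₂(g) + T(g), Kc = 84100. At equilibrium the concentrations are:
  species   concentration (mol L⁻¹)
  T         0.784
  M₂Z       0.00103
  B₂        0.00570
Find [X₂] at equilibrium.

[X₂] = 0.0599 mol L⁻¹

At equilibrium, Kc = [X₂]²·[T] / ([M₂Z]·[B₂]²) = 84100.
([X₂])²·(0.784) / ((0.00103)·(0.00570)²) = 84100
[X₂]² = 0.00359 ⇒ [X₂] = 0.0599 mol L⁻¹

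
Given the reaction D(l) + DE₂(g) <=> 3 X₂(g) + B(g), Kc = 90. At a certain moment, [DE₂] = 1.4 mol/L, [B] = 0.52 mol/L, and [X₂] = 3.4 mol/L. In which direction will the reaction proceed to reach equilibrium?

toward products

(D is a pure liquid — omitted from Qc.)
Qc = [X₂]³·[B] / [DE₂] = (3.4)³·(0.52) / (1.4) = 15
Qc = 15 < Kc = 90, so the forward reaction proceeds.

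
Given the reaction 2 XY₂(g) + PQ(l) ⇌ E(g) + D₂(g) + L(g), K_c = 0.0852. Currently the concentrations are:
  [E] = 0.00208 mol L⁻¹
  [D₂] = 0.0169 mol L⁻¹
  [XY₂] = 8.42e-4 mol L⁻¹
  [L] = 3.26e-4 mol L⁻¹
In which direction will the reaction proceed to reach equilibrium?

toward products

(PQ is a pure liquid — omitted from Q_c.)
Q_c = [E]·[D₂]·[L] / [XY₂]² = (0.00208)·(0.0169)·(3.26e-4) / (8.42e-4)² = 0.0162
Q_c = 0.0162 < K_c = 0.0852, so the forward reaction proceeds.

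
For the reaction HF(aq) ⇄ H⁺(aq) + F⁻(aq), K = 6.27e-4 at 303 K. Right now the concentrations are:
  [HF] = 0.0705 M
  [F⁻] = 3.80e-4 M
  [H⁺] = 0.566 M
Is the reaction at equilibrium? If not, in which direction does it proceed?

Q = [H⁺]·[F⁻] / [HF] = (0.566)·(3.80e-4) / (0.0705) = 0.00305
Q = 0.00305 > K = 6.27e-4, so the reverse reaction proceeds.

toward reactants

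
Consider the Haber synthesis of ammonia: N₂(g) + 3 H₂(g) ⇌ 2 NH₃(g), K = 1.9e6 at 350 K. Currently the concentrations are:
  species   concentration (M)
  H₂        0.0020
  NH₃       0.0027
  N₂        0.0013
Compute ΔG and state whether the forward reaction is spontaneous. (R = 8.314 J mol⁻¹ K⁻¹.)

Q = [NH₃]² / ([N₂]·[H₂]³) = (0.0027)² / ((0.0013)·(0.0020)³) = 7.01e5
ΔG = RT ln(Q/K) = (8.314 J mol⁻¹ K⁻¹)(350 K) × ln(7.01e5/1.9e6)
   = (2.910 kJ/mol)(-0.9971) = -2.90 kJ/mol
ΔG < 0, so the forward reaction is spontaneous (proceeds forward).

ΔG = -2.90 kJ/mol; the forward reaction is spontaneous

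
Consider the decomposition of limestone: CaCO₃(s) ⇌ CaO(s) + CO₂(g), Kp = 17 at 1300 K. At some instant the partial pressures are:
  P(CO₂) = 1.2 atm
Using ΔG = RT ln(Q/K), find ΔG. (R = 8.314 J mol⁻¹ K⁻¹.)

ΔG = -28.7 kJ/mol

(CaCO₃, CaO are pure solids — omitted from Qp.)
Qp = P(CO₂) = 1.20
ΔG = RT ln(Qp/Kp) = (8.314 J mol⁻¹ K⁻¹)(1300 K) × ln(1.20/17)
   = (10.81 kJ/mol)(-2.651) = -28.7 kJ/mol
ΔG < 0, so the forward reaction is spontaneous (proceeds forward).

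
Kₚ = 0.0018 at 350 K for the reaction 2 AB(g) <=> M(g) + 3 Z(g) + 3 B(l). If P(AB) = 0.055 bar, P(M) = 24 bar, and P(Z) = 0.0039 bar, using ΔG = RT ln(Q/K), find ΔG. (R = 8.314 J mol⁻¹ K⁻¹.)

ΔG = -3.90 kJ/mol

(B is a pure liquid — omitted from Qₚ.)
Qₚ = P(M)·P(Z)³ / P(AB)² = (24)·(0.0039)³ / (0.055)² = 4.71×10⁻⁴
ΔG = RT ln(Qₚ/Kₚ) = (8.314 J mol⁻¹ K⁻¹)(350 K) × ln(4.71×10⁻⁴/0.0018)
   = (2.910 kJ/mol)(-1.341) = -3.90 kJ/mol
ΔG < 0, so the forward reaction is spontaneous (proceeds forward).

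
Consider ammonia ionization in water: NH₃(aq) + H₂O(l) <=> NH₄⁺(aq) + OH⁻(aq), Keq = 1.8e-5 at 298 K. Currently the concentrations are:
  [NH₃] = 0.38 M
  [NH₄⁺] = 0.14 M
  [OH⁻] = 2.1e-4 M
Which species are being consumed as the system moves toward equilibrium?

(H₂O is a pure liquid — omitted from Q.)
Q = [NH₄⁺]·[OH⁻] / [NH₃] = (0.14)·(2.1e-4) / (0.38) = 7.7e-5
Q = 7.7e-5 > Keq = 1.8e-5: net reverse reaction.

NH₄⁺, OH⁻ (products)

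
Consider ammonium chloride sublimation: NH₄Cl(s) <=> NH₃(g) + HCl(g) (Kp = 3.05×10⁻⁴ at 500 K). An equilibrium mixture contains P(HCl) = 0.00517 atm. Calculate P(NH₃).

(NH₄Cl is a pure solid — omitted from Kp.)
At equilibrium, Kp = P(NH₃)·P(HCl) = 3.05×10⁻⁴.
(P(NH₃))·(0.00517) = 3.05×10⁻⁴
P(NH₃) = 0.0590 atm

P(NH₃) = 0.0590 atm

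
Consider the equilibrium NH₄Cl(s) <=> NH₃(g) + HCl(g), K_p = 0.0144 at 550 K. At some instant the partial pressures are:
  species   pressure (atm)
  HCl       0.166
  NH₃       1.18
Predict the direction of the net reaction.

toward reactants

(NH₄Cl is a pure solid — omitted from Q_p.)
Q_p = P(NH₃)·P(HCl) = (1.18)·(0.166) = 0.196
Q_p = 0.196 > K_p = 0.0144, so the reverse reaction proceeds.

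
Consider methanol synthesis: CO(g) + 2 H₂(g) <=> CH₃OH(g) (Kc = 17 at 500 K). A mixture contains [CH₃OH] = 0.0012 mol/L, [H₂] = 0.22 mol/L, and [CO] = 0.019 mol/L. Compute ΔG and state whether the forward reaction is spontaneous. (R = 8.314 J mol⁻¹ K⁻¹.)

Qc = [CH₃OH] / ([CO]·[H₂]²) = (0.0012) / ((0.019)·(0.22)²) = 1.30
ΔG = RT ln(Qc/Kc) = (8.314 J mol⁻¹ K⁻¹)(500 K) × ln(1.30/17)
   = (4.157 kJ/mol)(-2.571) = -10.7 kJ/mol
ΔG < 0, so the forward reaction is spontaneous (proceeds forward).

ΔG = -10.7 kJ/mol; the forward reaction is spontaneous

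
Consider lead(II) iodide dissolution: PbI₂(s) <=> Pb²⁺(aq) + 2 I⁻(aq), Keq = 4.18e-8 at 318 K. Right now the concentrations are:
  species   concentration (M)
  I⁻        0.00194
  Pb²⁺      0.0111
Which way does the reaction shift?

no net change (already at equilibrium)

(PbI₂ is a pure solid — omitted from Q.)
Q = [Pb²⁺]·[I⁻]² = (0.0111)·(0.00194)² = 4.18e-8
Q = 4.18e-8 = Keq, so the system is already at equilibrium.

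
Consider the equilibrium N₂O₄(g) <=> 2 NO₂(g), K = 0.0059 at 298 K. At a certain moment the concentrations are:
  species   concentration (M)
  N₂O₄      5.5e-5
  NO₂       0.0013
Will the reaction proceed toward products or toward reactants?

Q = [NO₂]² / [N₂O₄] = (0.0013)² / (5.5e-5) = 0.031
Q = 0.031 > K = 0.0059, so the reverse reaction proceeds.

to the left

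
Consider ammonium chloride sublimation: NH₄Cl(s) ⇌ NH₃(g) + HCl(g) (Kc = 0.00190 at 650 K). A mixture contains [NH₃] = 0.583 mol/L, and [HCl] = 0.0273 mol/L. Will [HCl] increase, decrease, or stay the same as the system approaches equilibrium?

(NH₄Cl is a pure solid — omitted from Qc.)
Qc = [NH₃]·[HCl] = (0.583)·(0.0273) = 0.0159
Qc = 0.0159 > Kc = 0.00190: net reverse reaction.
HCl is a product, so it decreases.

decrease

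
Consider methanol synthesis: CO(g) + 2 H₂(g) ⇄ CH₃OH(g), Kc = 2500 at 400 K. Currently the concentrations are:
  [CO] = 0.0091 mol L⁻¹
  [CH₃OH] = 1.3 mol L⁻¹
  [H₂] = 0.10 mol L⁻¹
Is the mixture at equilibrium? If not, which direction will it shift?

Qc = [CH₃OH] / ([CO]·[H₂]²) = (1.3) / ((0.0091)·(0.10)²) = 14000
Qc = 14000 > Kc = 2500: net reverse reaction.

no; Q > K, reaction proceeds in reverse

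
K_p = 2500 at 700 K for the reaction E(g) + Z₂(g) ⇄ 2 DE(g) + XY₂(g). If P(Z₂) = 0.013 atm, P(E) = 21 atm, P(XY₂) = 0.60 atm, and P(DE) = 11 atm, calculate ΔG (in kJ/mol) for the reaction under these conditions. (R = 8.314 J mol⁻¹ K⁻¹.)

Q_p = P(DE)²·P(XY₂) / (P(E)·P(Z₂)) = (11)²·(0.60) / ((21)·(0.013)) = 266
ΔG = RT ln(Q_p/K_p) = (8.314 J mol⁻¹ K⁻¹)(700 K) × ln(266/2500)
   = (5.820 kJ/mol)(-2.241) = -13.0 kJ/mol
ΔG < 0, so the forward reaction is spontaneous (proceeds forward).

ΔG = -13.0 kJ/mol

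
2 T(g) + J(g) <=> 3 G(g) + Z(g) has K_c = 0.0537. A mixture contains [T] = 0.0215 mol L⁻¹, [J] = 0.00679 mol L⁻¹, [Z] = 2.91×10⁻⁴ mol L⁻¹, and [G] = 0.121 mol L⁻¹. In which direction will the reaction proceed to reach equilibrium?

Q_c = [G]³·[Z] / ([T]²·[J]) = (0.121)³·(2.91×10⁻⁴) / ((0.0215)²·(0.00679)) = 0.164
Q_c = 0.164 > K_c = 0.0537, so the reverse reaction proceeds.

toward reactants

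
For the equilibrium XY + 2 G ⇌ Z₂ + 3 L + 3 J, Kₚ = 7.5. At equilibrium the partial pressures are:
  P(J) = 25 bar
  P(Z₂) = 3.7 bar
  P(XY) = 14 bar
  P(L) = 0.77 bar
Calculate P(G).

P(G) = 16 bar

At equilibrium, Kₚ = P(Z₂)·P(L)³·P(J)³ / (P(XY)·P(G)²) = 7.5.
(3.7)·(0.77)³·(25)³ / ((14)·(P(G))²) = 7.5
P(G)² = 251 ⇒ P(G) = 16 bar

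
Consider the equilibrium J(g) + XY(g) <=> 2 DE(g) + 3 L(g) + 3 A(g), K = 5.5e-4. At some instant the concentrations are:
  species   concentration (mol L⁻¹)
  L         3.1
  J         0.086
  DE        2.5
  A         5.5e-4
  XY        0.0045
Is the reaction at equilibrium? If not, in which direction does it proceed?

in the forward direction

Q = [DE]²·[L]³·[A]³ / ([J]·[XY]) = (2.5)²·(3.1)³·(5.5e-4)³ / ((0.086)·(0.0045)) = 8.0e-5
Q = 8.0e-5 < K = 5.5e-4, so the forward reaction proceeds.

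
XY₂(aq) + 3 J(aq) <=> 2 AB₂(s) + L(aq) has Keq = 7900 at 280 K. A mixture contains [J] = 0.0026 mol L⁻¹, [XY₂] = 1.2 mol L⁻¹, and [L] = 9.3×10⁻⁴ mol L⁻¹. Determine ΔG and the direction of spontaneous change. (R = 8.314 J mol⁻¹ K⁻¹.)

ΔG = 4.00 kJ/mol; the forward reaction is non-spontaneous

(AB₂ is a pure solid — omitted from Q.)
Q = [L] / ([XY₂]·[J]³) = (9.3×10⁻⁴) / ((1.2)·(0.0026)³) = 44100
ΔG = RT ln(Q/Keq) = (8.314 J mol⁻¹ K⁻¹)(280 K) × ln(44100/7900)
   = (2.328 kJ/mol)(1.720) = 4.00 kJ/mol
ΔG > 0, so the forward reaction is non-spontaneous (proceeds in reverse).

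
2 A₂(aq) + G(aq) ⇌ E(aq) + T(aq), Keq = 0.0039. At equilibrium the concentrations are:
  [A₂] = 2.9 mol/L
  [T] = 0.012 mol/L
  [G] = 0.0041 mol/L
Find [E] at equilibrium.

[E] = 0.011 mol/L

At equilibrium, Keq = [E]·[T] / ([A₂]²·[G]) = 0.0039.
([E])·(0.012) / ((2.9)²·(0.0041)) = 0.0039
[E] = 0.0112 = 0.011 mol/L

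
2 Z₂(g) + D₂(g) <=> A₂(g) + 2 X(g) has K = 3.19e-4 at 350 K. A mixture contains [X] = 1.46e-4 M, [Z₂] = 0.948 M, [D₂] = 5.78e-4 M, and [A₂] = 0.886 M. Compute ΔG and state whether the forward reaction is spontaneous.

Q = [A₂]·[X]² / ([Z₂]²·[D₂]) = (0.886)·(1.46e-4)² / ((0.948)²·(5.78e-4)) = 3.64e-5
ΔG = RT ln(Q/K) = (8.314 J mol⁻¹ K⁻¹)(350 K) × ln(3.64e-5/3.19e-4)
   = (2.910 kJ/mol)(-2.171) = -6.32 kJ/mol
ΔG < 0, so the forward reaction is spontaneous (proceeds forward).

ΔG = -6.32 kJ/mol; the forward reaction is spontaneous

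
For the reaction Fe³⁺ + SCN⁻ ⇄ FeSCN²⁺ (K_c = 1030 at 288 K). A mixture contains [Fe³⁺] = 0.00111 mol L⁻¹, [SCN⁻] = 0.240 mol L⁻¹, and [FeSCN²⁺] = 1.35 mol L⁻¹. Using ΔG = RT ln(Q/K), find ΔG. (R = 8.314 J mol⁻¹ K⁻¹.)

Q_c = [FeSCN²⁺] / ([Fe³⁺]·[SCN⁻]) = (1.35) / ((0.00111)·(0.240)) = 5070
ΔG = RT ln(Q_c/K_c) = (8.314 J mol⁻¹ K⁻¹)(288 K) × ln(5070/1030)
   = (2.394 kJ/mol)(1.594) = 3.82 kJ/mol
ΔG > 0, so the forward reaction is non-spontaneous (proceeds in reverse).

ΔG = 3.82 kJ/mol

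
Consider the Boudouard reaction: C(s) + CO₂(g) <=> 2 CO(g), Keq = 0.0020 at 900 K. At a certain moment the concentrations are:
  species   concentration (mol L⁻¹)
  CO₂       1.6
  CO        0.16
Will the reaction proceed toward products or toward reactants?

toward reactants

(C is a pure solid — omitted from Q.)
Q = [CO]² / [CO₂] = (0.16)² / (1.6) = 0.016
Q = 0.016 > Keq = 0.0020, so the reverse reaction proceeds.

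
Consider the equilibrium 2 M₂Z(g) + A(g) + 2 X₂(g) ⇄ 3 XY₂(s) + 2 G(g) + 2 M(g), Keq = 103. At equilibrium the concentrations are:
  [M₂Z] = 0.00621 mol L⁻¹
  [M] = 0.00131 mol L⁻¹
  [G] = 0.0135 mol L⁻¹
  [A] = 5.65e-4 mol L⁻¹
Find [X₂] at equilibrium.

(XY₂ is a pure solid — omitted from Keq.)
At equilibrium, Keq = [G]²·[M]² / ([M₂Z]²·[A]·[X₂]²) = 103.
(0.0135)²·(0.00131)² / ((0.00621)²·(5.65e-4)·([X₂])²) = 103
[X₂]² = 1.39e-4 ⇒ [X₂] = 0.0118 mol L⁻¹

[X₂] = 0.0118 mol L⁻¹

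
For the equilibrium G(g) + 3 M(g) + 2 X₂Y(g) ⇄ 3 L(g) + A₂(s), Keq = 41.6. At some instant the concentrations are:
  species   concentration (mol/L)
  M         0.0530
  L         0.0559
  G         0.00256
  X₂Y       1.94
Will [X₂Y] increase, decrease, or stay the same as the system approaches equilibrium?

increase

(A₂ is a pure solid — omitted from Q.)
Q = [L]³ / ([G]·[M]³·[X₂Y]²) = (0.0559)³ / ((0.00256)·(0.0530)³·(1.94)²) = 122
Q = 122 > Keq = 41.6: net reverse reaction.
X₂Y is a reactant, so it increases.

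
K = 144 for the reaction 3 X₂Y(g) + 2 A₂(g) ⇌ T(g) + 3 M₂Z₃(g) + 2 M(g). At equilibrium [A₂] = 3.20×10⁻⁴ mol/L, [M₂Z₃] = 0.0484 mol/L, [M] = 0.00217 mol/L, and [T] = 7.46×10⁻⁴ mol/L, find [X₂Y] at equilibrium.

[X₂Y] = 0.00300 mol/L

At equilibrium, K = [T]·[M₂Z₃]³·[M]² / ([X₂Y]³·[A₂]²) = 144.
(7.46×10⁻⁴)·(0.0484)³·(0.00217)² / (([X₂Y])³·(3.20×10⁻⁴)²) = 144
[X₂Y]³ = 2.70×10⁻⁸ ⇒ [X₂Y] = 0.00300 mol/L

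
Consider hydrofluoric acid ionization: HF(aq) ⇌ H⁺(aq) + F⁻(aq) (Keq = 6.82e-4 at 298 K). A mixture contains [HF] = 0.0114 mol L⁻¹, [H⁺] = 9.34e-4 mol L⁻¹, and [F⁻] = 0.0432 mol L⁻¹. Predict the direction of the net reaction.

Q = [H⁺]·[F⁻] / [HF] = (9.34e-4)·(0.0432) / (0.0114) = 0.00354
Q = 0.00354 > Keq = 6.82e-4, so the reverse reaction proceeds.

in the reverse direction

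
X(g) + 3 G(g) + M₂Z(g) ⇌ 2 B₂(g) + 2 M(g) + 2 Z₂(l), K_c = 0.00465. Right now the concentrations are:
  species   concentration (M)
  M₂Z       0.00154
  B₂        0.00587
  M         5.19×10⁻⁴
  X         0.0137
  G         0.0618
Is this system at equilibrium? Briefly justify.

(Z₂ is a pure liquid — omitted from Q_c.)
Q_c = [B₂]²·[M]² / ([X]·[G]³·[M₂Z]) = (0.00587)²·(5.19×10⁻⁴)² / ((0.0137)·(0.0618)³·(0.00154)) = 0.00186
Q_c = 0.00186 < K_c = 0.00465: net forward reaction.

no; Q < K, reaction proceeds forward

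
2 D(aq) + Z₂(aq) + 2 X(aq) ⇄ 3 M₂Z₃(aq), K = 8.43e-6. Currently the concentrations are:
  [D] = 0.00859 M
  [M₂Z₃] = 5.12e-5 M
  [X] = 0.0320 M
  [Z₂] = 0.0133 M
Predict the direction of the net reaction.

Q = [M₂Z₃]³ / ([D]²·[Z₂]·[X]²) = (5.12e-5)³ / ((0.00859)²·(0.0133)·(0.0320)²) = 1.34e-4
Q = 1.34e-4 > K = 8.43e-6, so the reverse reaction proceeds.

in the reverse direction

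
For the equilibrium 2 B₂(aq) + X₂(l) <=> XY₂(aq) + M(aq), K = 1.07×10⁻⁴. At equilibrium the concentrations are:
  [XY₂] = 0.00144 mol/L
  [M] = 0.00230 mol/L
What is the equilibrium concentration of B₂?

(X₂ is a pure liquid — omitted from K.)
At equilibrium, K = [XY₂]·[M] / [B₂]² = 1.07×10⁻⁴.
(0.00144)·(0.00230) / ([B₂])² = 1.07×10⁻⁴
[B₂]² = 0.0310 ⇒ [B₂] = 0.176 mol/L

[B₂] = 0.176 mol/L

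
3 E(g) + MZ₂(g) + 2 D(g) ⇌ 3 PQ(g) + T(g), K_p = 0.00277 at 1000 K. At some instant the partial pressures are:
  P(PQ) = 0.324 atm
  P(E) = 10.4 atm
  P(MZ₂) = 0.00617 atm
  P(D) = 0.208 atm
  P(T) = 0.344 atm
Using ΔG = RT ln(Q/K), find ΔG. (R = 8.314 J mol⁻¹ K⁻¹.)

Q_p = P(PQ)³·P(T) / (P(E)³·P(MZ₂)·P(D)²) = (0.324)³·(0.344) / ((10.4)³·(0.00617)·(0.208)²) = 0.0390
ΔG = RT ln(Q_p/K_p) = (8.314 J mol⁻¹ K⁻¹)(1000 K) × ln(0.0390/0.00277)
   = (8.314 kJ/mol)(2.645) = 22.0 kJ/mol
ΔG > 0, so the forward reaction is non-spontaneous (proceeds in reverse).

ΔG = 22.0 kJ/mol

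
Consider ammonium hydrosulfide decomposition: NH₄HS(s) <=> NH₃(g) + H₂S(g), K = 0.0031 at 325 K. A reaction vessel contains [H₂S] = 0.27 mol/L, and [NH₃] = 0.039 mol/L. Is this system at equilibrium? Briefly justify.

(NH₄HS is a pure solid — omitted from Q.)
Q = [NH₃]·[H₂S] = (0.039)·(0.27) = 0.011
Q = 0.011 > K = 0.0031: net reverse reaction.

no; Q > K, reaction proceeds in reverse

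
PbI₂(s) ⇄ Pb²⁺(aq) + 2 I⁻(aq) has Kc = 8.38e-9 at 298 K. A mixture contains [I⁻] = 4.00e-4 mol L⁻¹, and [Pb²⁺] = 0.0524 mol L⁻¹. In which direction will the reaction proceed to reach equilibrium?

at equilibrium

(PbI₂ is a pure solid — omitted from Qc.)
Qc = [Pb²⁺]·[I⁻]² = (0.0524)·(4.00e-4)² = 8.38e-9
Qc = 8.38e-9 = Kc, so the system is already at equilibrium.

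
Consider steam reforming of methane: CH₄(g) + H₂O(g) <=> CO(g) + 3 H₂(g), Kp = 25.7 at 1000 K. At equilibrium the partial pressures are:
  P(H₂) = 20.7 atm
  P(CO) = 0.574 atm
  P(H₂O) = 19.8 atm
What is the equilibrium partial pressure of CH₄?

At equilibrium, Kp = P(CO)·P(H₂)³ / (P(CH₄)·P(H₂O)) = 25.7.
(0.574)·(20.7)³ / ((P(CH₄))·(19.8)) = 25.7
P(CH₄) = 10.0 atm

P(CH₄) = 10.0 atm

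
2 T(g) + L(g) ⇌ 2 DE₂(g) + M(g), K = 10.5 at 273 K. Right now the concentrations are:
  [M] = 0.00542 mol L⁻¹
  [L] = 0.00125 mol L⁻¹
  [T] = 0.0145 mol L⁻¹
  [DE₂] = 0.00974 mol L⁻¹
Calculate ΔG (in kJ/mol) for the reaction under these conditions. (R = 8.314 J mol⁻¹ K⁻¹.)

Q = [DE₂]²·[M] / ([T]²·[L]) = (0.00974)²·(0.00542) / ((0.0145)²·(0.00125)) = 1.96
ΔG = RT ln(Q/K) = (8.314 J mol⁻¹ K⁻¹)(273 K) × ln(1.96/10.5)
   = (2.270 kJ/mol)(-1.678) = -3.81 kJ/mol
ΔG < 0, so the forward reaction is spontaneous (proceeds forward).

ΔG = -3.81 kJ/mol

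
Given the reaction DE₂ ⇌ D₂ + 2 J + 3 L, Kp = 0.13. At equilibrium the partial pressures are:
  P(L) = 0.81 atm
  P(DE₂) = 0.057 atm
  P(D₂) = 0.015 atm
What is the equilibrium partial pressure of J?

P(J) = 0.96 atm

At equilibrium, Kp = P(D₂)·P(J)²·P(L)³ / P(DE₂) = 0.13.
(0.015)·(P(J))²·(0.81)³ / (0.057) = 0.13
P(J)² = 0.930 ⇒ P(J) = 0.96 atm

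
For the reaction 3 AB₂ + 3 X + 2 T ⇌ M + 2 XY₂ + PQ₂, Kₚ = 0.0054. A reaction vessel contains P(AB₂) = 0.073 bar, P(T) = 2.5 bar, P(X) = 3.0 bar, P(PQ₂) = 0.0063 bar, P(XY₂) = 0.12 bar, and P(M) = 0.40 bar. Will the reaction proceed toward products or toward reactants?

in the forward direction

Qₚ = P(M)·P(XY₂)²·P(PQ₂) / (P(AB₂)³·P(X)³·P(T)²) = (0.40)·(0.12)²·(0.0063) / ((0.073)³·(3.0)³·(2.5)²) = 5.5×10⁻⁴
Qₚ = 5.5×10⁻⁴ < Kₚ = 0.0054, so the forward reaction proceeds.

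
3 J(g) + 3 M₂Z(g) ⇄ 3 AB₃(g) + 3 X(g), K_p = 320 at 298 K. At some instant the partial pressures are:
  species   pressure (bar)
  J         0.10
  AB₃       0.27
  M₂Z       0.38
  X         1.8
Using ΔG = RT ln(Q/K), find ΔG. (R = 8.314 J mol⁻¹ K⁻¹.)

Q_p = P(AB₃)³·P(X)³ / (P(J)³·P(M₂Z)³) = (0.27)³·(1.8)³ / ((0.10)³·(0.38)³) = 2090
ΔG = RT ln(Q_p/K_p) = (8.314 J mol⁻¹ K⁻¹)(298 K) × ln(2090/320)
   = (2.478 kJ/mol)(1.877) = 4.65 kJ/mol
ΔG > 0, so the forward reaction is non-spontaneous (proceeds in reverse).

ΔG = 4.65 kJ/mol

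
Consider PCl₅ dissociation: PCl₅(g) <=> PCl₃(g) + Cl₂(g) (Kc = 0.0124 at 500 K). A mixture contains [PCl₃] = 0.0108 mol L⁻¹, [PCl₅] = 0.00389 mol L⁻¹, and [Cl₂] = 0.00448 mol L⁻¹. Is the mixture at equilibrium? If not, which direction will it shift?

Qc = [PCl₃]·[Cl₂] / [PCl₅] = (0.0108)·(0.00448) / (0.00389) = 0.0124
Qc = 0.0124 = Kc; the system is at equilibrium.

yes, at equilibrium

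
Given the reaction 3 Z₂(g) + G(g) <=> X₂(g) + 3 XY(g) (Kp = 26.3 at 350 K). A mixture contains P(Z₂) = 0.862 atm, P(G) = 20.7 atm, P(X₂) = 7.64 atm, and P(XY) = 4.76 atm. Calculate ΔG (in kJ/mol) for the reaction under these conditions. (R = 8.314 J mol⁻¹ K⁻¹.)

Qp = P(X₂)·P(XY)³ / (P(Z₂)³·P(G)) = (7.64)·(4.76)³ / ((0.862)³·(20.7)) = 62.1
ΔG = RT ln(Qp/Kp) = (8.314 J mol⁻¹ K⁻¹)(350 K) × ln(62.1/26.3)
   = (2.910 kJ/mol)(0.8592) = 2.50 kJ/mol
ΔG > 0, so the forward reaction is non-spontaneous (proceeds in reverse).

ΔG = 2.50 kJ/mol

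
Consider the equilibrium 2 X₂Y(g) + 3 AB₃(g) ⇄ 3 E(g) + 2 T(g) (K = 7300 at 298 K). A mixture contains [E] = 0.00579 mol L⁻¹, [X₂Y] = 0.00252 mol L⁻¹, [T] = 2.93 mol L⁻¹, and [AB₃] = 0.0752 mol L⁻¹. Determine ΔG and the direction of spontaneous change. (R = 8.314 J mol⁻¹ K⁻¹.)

ΔG = -6.12 kJ/mol; the forward reaction is spontaneous

Q = [E]³·[T]² / ([X₂Y]²·[AB₃]³) = (0.00579)³·(2.93)² / ((0.00252)²·(0.0752)³) = 617
ΔG = RT ln(Q/K) = (8.314 J mol⁻¹ K⁻¹)(298 K) × ln(617/7300)
   = (2.478 kJ/mol)(-2.471) = -6.12 kJ/mol
ΔG < 0, so the forward reaction is spontaneous (proceeds forward).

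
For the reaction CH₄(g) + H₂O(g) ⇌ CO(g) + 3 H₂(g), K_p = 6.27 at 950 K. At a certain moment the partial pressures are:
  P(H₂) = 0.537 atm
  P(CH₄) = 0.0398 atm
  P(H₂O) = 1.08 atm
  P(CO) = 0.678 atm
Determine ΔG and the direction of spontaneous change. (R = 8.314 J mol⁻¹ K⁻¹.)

Q_p = P(CO)·P(H₂)³ / (P(CH₄)·P(H₂O)) = (0.678)·(0.537)³ / ((0.0398)·(1.08)) = 2.44
ΔG = RT ln(Q_p/K_p) = (8.314 J mol⁻¹ K⁻¹)(950 K) × ln(2.44/6.27)
   = (7.898 kJ/mol)(-0.9438) = -7.45 kJ/mol
ΔG < 0, so the forward reaction is spontaneous (proceeds forward).

ΔG = -7.45 kJ/mol; the forward reaction is spontaneous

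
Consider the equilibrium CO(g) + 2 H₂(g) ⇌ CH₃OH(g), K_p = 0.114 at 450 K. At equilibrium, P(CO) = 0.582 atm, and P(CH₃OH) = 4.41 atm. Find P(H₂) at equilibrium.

P(H₂) = 8.15 atm

At equilibrium, K_p = P(CH₃OH) / (P(CO)·P(H₂)²) = 0.114.
(4.41) / ((0.582)·(P(H₂))²) = 0.114
P(H₂)² = 66.5 ⇒ P(H₂) = 8.15 atm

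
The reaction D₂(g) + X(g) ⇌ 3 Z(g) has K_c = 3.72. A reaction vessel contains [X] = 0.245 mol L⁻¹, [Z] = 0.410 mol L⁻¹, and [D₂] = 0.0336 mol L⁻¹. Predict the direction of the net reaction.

to the left

Q_c = [Z]³ / ([D₂]·[X]) = (0.410)³ / ((0.0336)·(0.245)) = 8.37
Q_c = 8.37 > K_c = 3.72, so the reverse reaction proceeds.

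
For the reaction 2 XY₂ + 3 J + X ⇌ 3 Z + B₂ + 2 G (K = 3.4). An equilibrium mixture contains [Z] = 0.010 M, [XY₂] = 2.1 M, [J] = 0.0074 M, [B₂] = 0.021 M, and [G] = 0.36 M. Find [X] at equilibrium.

[X] = 4.5×10⁻⁴ M

At equilibrium, K = [Z]³·[B₂]·[G]² / ([XY₂]²·[J]³·[X]) = 3.4.
(0.010)³·(0.021)·(0.36)² / ((2.1)²·(0.0074)³·([X])) = 3.4
[X] = 4.48×10⁻⁴ = 4.5×10⁻⁴ M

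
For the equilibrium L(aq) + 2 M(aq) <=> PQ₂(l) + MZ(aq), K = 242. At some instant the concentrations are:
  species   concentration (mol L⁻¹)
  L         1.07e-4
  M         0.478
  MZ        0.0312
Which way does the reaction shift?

toward reactants

(PQ₂ is a pure liquid — omitted from Q.)
Q = [MZ] / ([L]·[M]²) = (0.0312) / ((1.07e-4)·(0.478)²) = 1280
Q = 1280 > K = 242, so the reverse reaction proceeds.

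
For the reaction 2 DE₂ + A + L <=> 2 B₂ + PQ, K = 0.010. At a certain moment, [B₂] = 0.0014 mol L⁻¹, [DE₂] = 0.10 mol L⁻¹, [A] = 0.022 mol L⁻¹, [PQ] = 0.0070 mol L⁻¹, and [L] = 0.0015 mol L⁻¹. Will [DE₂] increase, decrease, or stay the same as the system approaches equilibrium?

Q = [B₂]²·[PQ] / ([DE₂]²·[A]·[L]) = (0.0014)²·(0.0070) / ((0.10)²·(0.022)·(0.0015)) = 0.042
Q = 0.042 > K = 0.010: net reverse reaction.
DE₂ is a reactant, so it increases.

increase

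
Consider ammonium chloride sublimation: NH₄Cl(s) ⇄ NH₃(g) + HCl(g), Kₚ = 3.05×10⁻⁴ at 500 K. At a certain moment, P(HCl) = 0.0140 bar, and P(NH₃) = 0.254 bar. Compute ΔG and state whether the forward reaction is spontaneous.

ΔG = 10.2 kJ/mol; the forward reaction is non-spontaneous

(NH₄Cl is a pure solid — omitted from Qₚ.)
Qₚ = P(NH₃)·P(HCl) = (0.254)·(0.0140) = 0.00356
ΔG = RT ln(Qₚ/Kₚ) = (8.314 J mol⁻¹ K⁻¹)(500 K) × ln(0.00356/3.05×10⁻⁴)
   = (4.157 kJ/mol)(2.457) = 10.2 kJ/mol
ΔG > 0, so the forward reaction is non-spontaneous (proceeds in reverse).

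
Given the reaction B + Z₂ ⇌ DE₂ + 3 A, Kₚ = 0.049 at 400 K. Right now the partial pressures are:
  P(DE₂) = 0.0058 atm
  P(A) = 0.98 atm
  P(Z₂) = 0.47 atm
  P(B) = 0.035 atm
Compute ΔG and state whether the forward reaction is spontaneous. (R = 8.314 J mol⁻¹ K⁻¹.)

ΔG = 6.36 kJ/mol; the forward reaction is non-spontaneous

Qₚ = P(DE₂)·P(A)³ / (P(B)·P(Z₂)) = (0.0058)·(0.98)³ / ((0.035)·(0.47)) = 0.332
ΔG = RT ln(Qₚ/Kₚ) = (8.314 J mol⁻¹ K⁻¹)(400 K) × ln(0.332/0.049)
   = (3.326 kJ/mol)(1.913) = 6.36 kJ/mol
ΔG > 0, so the forward reaction is non-spontaneous (proceeds in reverse).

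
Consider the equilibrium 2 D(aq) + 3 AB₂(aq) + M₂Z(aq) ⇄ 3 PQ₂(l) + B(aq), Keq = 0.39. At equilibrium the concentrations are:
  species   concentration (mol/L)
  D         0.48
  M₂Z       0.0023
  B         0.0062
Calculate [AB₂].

(PQ₂ is a pure liquid — omitted from Keq.)
At equilibrium, Keq = [B] / ([D]²·[AB₂]³·[M₂Z]) = 0.39.
(0.0062) / ((0.48)²·([AB₂])³·(0.0023)) = 0.39
[AB₂]³ = 30.0 ⇒ [AB₂] = 3.1 mol/L

[AB₂] = 3.1 mol/L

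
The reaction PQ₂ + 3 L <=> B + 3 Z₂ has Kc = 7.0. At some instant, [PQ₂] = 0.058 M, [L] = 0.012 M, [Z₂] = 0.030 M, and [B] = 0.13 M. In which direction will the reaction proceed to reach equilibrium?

Qc = [B]·[Z₂]³ / ([PQ₂]·[L]³) = (0.13)·(0.030)³ / ((0.058)·(0.012)³) = 35
Qc = 35 > Kc = 7.0, so the reverse reaction proceeds.

in the reverse direction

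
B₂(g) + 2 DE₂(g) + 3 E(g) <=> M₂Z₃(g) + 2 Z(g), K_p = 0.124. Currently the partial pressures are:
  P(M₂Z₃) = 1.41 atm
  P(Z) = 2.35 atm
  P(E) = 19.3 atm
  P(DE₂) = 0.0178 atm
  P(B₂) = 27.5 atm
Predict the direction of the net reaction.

Q_p = P(M₂Z₃)·P(Z)² / (P(B₂)·P(DE₂)²·P(E)³) = (1.41)·(2.35)² / ((27.5)·(0.0178)²·(19.3)³) = 0.124
Q_p = 0.124 = K_p, so the system is already at equilibrium.

no net change (already at equilibrium)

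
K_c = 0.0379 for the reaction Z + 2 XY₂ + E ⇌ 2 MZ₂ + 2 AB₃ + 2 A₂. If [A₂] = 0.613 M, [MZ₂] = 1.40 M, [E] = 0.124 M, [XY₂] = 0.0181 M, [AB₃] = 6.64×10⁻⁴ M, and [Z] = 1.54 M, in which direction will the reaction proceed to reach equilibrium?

Q_c = [MZ₂]²·[AB₃]²·[A₂]² / ([Z]·[XY₂]²·[E]) = (1.40)²·(6.64×10⁻⁴)²·(0.613)² / ((1.54)·(0.0181)²·(0.124)) = 0.00519
Q_c = 0.00519 < K_c = 0.0379, so the forward reaction proceeds.

toward products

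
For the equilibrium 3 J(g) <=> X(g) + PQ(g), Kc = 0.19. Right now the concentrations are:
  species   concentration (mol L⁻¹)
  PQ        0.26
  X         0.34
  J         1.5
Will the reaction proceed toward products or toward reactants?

Qc = [X]·[PQ] / [J]³ = (0.34)·(0.26) / (1.5)³ = 0.026
Qc = 0.026 < Kc = 0.19, so the forward reaction proceeds.

forward (toward products)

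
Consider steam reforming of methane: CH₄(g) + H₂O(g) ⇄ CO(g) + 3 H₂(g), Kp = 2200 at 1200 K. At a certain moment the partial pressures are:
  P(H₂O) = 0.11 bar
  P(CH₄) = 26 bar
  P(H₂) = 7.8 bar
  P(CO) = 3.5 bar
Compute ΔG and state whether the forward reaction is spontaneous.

ΔG = -13.3 kJ/mol; the forward reaction is spontaneous

Qp = P(CO)·P(H₂)³ / (P(CH₄)·P(H₂O)) = (3.5)·(7.8)³ / ((26)·(0.11)) = 581
ΔG = RT ln(Qp/Kp) = (8.314 J mol⁻¹ K⁻¹)(1200 K) × ln(581/2200)
   = (9.977 kJ/mol)(-1.331) = -13.3 kJ/mol
ΔG < 0, so the forward reaction is spontaneous (proceeds forward).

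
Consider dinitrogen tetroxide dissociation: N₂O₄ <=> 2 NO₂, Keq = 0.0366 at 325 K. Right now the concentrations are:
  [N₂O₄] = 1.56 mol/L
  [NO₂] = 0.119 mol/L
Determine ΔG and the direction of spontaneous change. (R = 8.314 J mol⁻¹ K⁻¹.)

Q = [NO₂]² / [N₂O₄] = (0.119)² / (1.56) = 0.00908
ΔG = RT ln(Q/Keq) = (8.314 J mol⁻¹ K⁻¹)(325 K) × ln(0.00908/0.0366)
   = (2.702 kJ/mol)(-1.394) = -3.77 kJ/mol
ΔG < 0, so the forward reaction is spontaneous (proceeds forward).

ΔG = -3.77 kJ/mol; the forward reaction is spontaneous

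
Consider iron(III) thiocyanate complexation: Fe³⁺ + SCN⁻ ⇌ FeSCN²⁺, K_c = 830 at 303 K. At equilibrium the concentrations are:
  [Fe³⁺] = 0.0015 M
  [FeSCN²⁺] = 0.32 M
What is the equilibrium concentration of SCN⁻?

[SCN⁻] = 0.26 M

At equilibrium, K_c = [FeSCN²⁺] / ([Fe³⁺]·[SCN⁻]) = 830.
(0.32) / ((0.0015)·([SCN⁻])) = 830
[SCN⁻] = 0.257 = 0.26 M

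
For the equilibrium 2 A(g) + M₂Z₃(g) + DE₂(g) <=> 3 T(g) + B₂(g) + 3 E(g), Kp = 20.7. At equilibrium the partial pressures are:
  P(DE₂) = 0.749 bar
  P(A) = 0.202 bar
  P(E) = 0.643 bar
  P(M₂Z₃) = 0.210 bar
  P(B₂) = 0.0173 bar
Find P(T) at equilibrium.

P(T) = 3.07 bar

At equilibrium, Kp = P(T)³·P(B₂)·P(E)³ / (P(A)²·P(M₂Z₃)·P(DE₂)) = 20.7.
(P(T))³·(0.0173)·(0.643)³ / ((0.202)²·(0.210)·(0.749)) = 20.7
P(T)³ = 28.9 ⇒ P(T) = 3.07 bar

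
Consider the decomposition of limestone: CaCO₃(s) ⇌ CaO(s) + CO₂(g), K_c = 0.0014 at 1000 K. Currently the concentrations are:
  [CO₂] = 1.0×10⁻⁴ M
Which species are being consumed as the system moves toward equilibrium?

(CaCO₃, CaO are pure solids — omitted from Q_c.)
Q_c = [CO₂] = 1.0×10⁻⁴
Q_c = 1.0×10⁻⁴ < K_c = 0.0014: net forward reaction.

CaCO₃ (reactants)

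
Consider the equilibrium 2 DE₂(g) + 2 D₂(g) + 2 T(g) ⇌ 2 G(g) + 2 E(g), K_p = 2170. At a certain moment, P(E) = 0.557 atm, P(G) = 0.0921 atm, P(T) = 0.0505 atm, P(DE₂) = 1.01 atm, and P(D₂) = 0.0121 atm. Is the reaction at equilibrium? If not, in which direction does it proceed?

Q_p = P(G)²·P(E)² / (P(DE₂)²·P(D₂)²·P(T)²) = (0.0921)²·(0.557)² / ((1.01)²·(0.0121)²·(0.0505)²) = 6910
Q_p = 6910 > K_p = 2170, so the reverse reaction proceeds.

reverse (toward reactants)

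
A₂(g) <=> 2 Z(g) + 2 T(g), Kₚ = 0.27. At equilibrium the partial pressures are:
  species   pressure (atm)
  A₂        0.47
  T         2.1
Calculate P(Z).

P(Z) = 0.17 atm

At equilibrium, Kₚ = P(Z)²·P(T)² / P(A₂) = 0.27.
(P(Z))²·(2.1)² / (0.47) = 0.27
P(Z)² = 0.0288 ⇒ P(Z) = 0.17 atm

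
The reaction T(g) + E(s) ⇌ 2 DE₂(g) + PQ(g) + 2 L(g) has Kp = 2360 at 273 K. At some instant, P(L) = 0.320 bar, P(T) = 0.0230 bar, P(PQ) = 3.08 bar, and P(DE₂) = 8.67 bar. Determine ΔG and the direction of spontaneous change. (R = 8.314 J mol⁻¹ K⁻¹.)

(E is a pure solid — omitted from Qp.)
Qp = P(DE₂)²·P(PQ)·P(L)² / P(T) = (8.67)²·(3.08)·(0.320)² / (0.0230) = 1030
ΔG = RT ln(Qp/Kp) = (8.314 J mol⁻¹ K⁻¹)(273 K) × ln(1030/2360)
   = (2.270 kJ/mol)(-0.8291) = -1.88 kJ/mol
ΔG < 0, so the forward reaction is spontaneous (proceeds forward).

ΔG = -1.88 kJ/mol; the forward reaction is spontaneous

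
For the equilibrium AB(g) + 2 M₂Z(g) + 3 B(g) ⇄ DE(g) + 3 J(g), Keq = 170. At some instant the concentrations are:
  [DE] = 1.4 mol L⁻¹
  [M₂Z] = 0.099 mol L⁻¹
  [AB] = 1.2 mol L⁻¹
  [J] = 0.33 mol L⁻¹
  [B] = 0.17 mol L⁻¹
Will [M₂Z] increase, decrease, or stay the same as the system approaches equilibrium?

increase

Q = [DE]·[J]³ / ([AB]·[M₂Z]²·[B]³) = (1.4)·(0.33)³ / ((1.2)·(0.099)²·(0.17)³) = 870
Q = 870 > Keq = 170: net reverse reaction.
M₂Z is a reactant, so it increases.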